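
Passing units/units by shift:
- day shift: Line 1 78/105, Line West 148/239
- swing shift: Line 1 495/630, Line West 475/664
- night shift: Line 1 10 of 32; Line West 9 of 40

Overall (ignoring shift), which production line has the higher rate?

Day shift: Line 1 78/105 = 74.3%, Line West 148/239 = 61.9% → Line 1
Swing shift: Line 1 495/630 = 78.6%, Line West 475/664 = 71.5% → Line 1
Night shift: Line 1 10/32 = 31.2%, Line West 9/40 = 22.5% → Line 1
Overall: Line 1 583/767 = 76.0%, Line West 632/943 = 67.0% → Line 1

Line 1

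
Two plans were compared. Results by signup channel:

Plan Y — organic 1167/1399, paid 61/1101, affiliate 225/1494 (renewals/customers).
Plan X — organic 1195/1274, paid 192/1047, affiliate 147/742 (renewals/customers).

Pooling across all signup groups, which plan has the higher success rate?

Organic: Plan Y 1167/1399 = 83.4%, Plan X 1195/1274 = 93.8% → Plan X
Paid: Plan Y 61/1101 = 5.5%, Plan X 192/1047 = 18.3% → Plan X
Affiliate: Plan Y 225/1494 = 15.1%, Plan X 147/742 = 19.8% → Plan X
Overall: Plan Y 1453/3994 = 36.4%, Plan X 1534/3063 = 50.1% → Plan X

Plan X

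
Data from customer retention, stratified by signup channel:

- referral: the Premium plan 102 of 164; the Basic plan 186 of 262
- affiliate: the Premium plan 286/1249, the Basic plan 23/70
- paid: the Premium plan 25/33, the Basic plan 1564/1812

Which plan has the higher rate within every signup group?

Referral: the Premium plan 102/164 = 62.2%, the Basic plan 186/262 = 71.0% → the Basic plan
Affiliate: the Premium plan 286/1249 = 22.9%, the Basic plan 23/70 = 32.9% → the Basic plan
Paid: the Premium plan 25/33 = 75.8%, the Basic plan 1564/1812 = 86.3% → the Basic plan
The Basic plan has the higher rate in all 3 groups.

the Basic plan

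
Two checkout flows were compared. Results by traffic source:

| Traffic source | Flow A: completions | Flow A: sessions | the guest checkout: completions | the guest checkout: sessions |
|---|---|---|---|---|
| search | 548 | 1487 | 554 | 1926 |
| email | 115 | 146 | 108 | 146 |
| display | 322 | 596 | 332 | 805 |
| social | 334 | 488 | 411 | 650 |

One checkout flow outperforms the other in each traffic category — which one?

Flow A

Search: Flow A 548/1487 = 36.9%, the guest checkout 554/1926 = 28.8% → Flow A
Email: Flow A 115/146 = 78.8%, the guest checkout 108/146 = 74.0% → Flow A
Display: Flow A 322/596 = 54.0%, the guest checkout 332/805 = 41.2% → Flow A
Social: Flow A 334/488 = 68.4%, the guest checkout 411/650 = 63.2% → Flow A
Flow A has the higher rate in all 4 groups.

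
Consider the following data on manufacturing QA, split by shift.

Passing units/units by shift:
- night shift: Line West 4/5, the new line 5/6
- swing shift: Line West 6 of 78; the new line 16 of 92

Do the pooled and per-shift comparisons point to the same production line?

Yes

Night shift: Line West 4/5 = 80.0%, the new line 5/6 = 83.3% → the new line
Swing shift: Line West 6/78 = 7.7%, the new line 16/92 = 17.4% → the new line
Overall: Line West 10/83 = 12.0%, the new line 21/98 = 21.4% → the new line
The new line wins overall and in every shift group — no reversal.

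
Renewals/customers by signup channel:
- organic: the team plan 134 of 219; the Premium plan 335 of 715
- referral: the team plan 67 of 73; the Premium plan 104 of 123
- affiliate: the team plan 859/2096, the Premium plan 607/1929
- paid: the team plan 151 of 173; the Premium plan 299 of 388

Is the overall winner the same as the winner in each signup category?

Yes

Organic: the team plan 134/219 = 61.2%, the Premium plan 335/715 = 46.9% → the team plan
Referral: the team plan 67/73 = 91.8%, the Premium plan 104/123 = 84.6% → the team plan
Affiliate: the team plan 859/2096 = 41.0%, the Premium plan 607/1929 = 31.5% → the team plan
Paid: the team plan 151/173 = 87.3%, the Premium plan 299/388 = 77.1% → the team plan
Overall: the team plan 1211/2561 = 47.3%, the Premium plan 1345/3155 = 42.6% → the team plan
The team plan wins overall and in every signup group — no reversal.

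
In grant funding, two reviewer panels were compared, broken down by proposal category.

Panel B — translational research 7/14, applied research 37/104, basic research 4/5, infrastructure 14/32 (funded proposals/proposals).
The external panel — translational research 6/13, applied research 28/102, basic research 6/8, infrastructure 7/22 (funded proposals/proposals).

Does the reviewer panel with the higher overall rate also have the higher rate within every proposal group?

Translational research: Panel B 7/14 = 50.0%, the external panel 6/13 = 46.2% → Panel B
Applied research: Panel B 37/104 = 35.6%, the external panel 28/102 = 27.5% → Panel B
Basic research: Panel B 4/5 = 80.0%, the external panel 6/8 = 75.0% → Panel B
Infrastructure: Panel B 14/32 = 43.8%, the external panel 7/22 = 31.8% → Panel B
Overall: Panel B 62/155 = 40.0%, the external panel 47/145 = 32.4% → Panel B
Panel B wins overall and in every proposal group — no reversal.

Yes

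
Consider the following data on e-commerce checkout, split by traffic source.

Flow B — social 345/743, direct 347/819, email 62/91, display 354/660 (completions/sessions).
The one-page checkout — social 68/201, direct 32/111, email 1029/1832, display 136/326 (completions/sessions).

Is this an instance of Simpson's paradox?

Social: Flow B 345/743 = 46.4%, the one-page checkout 68/201 = 33.8% → Flow B
Direct: Flow B 347/819 = 42.4%, the one-page checkout 32/111 = 28.8% → Flow B
Email: Flow B 62/91 = 68.1%, the one-page checkout 1029/1832 = 56.2% → Flow B
Display: Flow B 354/660 = 53.6%, the one-page checkout 136/326 = 41.7% → Flow B
Overall: Flow B 1108/2313 = 47.9%, the one-page checkout 1265/2470 = 51.2% → the one-page checkout
Flow B wins each traffic group but the one-page checkout wins overall — the comparison reverses. Flow B's sessions skew toward direct, which has a lower base rate.

Yes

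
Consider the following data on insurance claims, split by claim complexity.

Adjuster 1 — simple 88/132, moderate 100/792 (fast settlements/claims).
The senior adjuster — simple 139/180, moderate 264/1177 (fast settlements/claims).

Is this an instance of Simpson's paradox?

Simple: Adjuster 1 88/132 = 66.7%, the senior adjuster 139/180 = 77.2% → the senior adjuster
Moderate: Adjuster 1 100/792 = 12.6%, the senior adjuster 264/1177 = 22.4% → the senior adjuster
Overall: Adjuster 1 188/924 = 20.3%, the senior adjuster 403/1357 = 29.7% → the senior adjuster
The senior adjuster wins overall and in every claim group — no reversal.

No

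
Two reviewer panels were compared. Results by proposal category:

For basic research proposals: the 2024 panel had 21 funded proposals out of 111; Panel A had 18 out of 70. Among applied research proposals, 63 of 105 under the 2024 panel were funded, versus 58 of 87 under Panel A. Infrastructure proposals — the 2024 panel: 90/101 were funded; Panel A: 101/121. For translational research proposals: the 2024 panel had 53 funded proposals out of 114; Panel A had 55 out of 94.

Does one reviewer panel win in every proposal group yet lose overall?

No

Basic research: the 2024 panel 21/111 = 18.9%, Panel A 18/70 = 25.7% → Panel A
Applied research: the 2024 panel 63/105 = 60.0%, Panel A 58/87 = 66.7% → Panel A
Infrastructure: the 2024 panel 90/101 = 89.1%, Panel A 101/121 = 83.5% → the 2024 panel
Translational research: the 2024 panel 53/114 = 46.5%, Panel A 55/94 = 58.5% → Panel A
Overall: the 2024 panel 227/431 = 52.7%, Panel A 232/372 = 62.4% → Panel A
Neither sweeps: the 2024 panel wins 1 of 4 groups, Panel A wins 3. Panel A wins overall but not every group — no Simpson reversal.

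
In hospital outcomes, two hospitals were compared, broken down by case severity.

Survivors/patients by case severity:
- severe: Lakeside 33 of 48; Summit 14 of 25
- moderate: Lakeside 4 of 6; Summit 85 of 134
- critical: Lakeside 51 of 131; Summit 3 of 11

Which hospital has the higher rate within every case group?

Lakeside

Severe: Lakeside 33/48 = 68.8%, Summit 14/25 = 56.0% → Lakeside
Moderate: Lakeside 4/6 = 66.7%, Summit 85/134 = 63.4% → Lakeside
Critical: Lakeside 51/131 = 38.9%, Summit 3/11 = 27.3% → Lakeside
Lakeside has the higher rate in all 3 groups.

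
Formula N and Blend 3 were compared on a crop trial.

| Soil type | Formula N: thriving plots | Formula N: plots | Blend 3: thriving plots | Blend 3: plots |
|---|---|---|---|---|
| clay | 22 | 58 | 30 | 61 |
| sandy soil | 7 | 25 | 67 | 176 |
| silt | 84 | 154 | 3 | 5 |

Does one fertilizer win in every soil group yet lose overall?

Yes

Clay: Formula N 22/58 = 37.9%, Blend 3 30/61 = 49.2% → Blend 3
Sandy soil: Formula N 7/25 = 28.0%, Blend 3 67/176 = 38.1% → Blend 3
Silt: Formula N 84/154 = 54.5%, Blend 3 3/5 = 60.0% → Blend 3
Overall: Formula N 113/237 = 47.7%, Blend 3 100/242 = 41.3% → Formula N
Blend 3 wins each soil group but Formula N wins overall — the comparison reverses. Blend 3's plots skew toward sandy soil, which has a lower base rate.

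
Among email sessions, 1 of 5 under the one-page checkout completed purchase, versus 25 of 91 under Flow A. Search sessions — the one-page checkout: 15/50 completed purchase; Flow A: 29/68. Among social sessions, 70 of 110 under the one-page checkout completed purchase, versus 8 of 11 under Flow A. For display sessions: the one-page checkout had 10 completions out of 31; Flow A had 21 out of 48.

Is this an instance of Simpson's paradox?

Yes

Email: the one-page checkout 1/5 = 20.0%, Flow A 25/91 = 27.5% → Flow A
Search: the one-page checkout 15/50 = 30.0%, Flow A 29/68 = 42.6% → Flow A
Social: the one-page checkout 70/110 = 63.6%, Flow A 8/11 = 72.7% → Flow A
Display: the one-page checkout 10/31 = 32.3%, Flow A 21/48 = 43.8% → Flow A
Overall: the one-page checkout 96/196 = 49.0%, Flow A 83/218 = 38.1% → the one-page checkout
Flow A wins each traffic group but the one-page checkout wins overall — the comparison reverses. Flow A's sessions skew toward email, which has a lower base rate.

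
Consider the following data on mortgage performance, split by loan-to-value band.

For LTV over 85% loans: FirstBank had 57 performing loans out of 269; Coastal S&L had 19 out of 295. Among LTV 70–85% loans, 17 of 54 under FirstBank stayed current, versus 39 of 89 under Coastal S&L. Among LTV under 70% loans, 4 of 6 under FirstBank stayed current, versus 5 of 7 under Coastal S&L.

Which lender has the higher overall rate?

LTV over 85%: FirstBank 57/269 = 21.2%, Coastal S&L 19/295 = 6.4% → FirstBank
LTV 70–85%: FirstBank 17/54 = 31.5%, Coastal S&L 39/89 = 43.8% → Coastal S&L
LTV under 70%: FirstBank 4/6 = 66.7%, Coastal S&L 5/7 = 71.4% → Coastal S&L
Overall: FirstBank 78/329 = 23.7%, Coastal S&L 63/391 = 16.1% → FirstBank
(Neither sweeps every loan-to-value group, but FirstBank has the higher pooled rate.)

FirstBank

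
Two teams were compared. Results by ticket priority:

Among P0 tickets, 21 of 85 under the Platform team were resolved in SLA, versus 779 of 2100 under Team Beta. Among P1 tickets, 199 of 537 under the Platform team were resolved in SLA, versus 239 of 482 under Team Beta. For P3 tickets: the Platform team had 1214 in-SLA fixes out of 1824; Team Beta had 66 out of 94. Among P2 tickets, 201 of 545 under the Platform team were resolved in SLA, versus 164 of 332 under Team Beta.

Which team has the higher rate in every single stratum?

P0: the Platform team 21/85 = 24.7%, Team Beta 779/2100 = 37.1% → Team Beta
P1: the Platform team 199/537 = 37.1%, Team Beta 239/482 = 49.6% → Team Beta
P3: the Platform team 1214/1824 = 66.6%, Team Beta 66/94 = 70.2% → Team Beta
P2: the Platform team 201/545 = 36.9%, Team Beta 164/332 = 49.4% → Team Beta
Team Beta has the higher rate in all 4 groups.

Team Beta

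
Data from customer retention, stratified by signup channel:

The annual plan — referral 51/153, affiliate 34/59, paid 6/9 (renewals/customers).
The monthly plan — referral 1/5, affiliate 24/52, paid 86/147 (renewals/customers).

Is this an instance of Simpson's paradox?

Referral: the annual plan 51/153 = 33.3%, the monthly plan 1/5 = 20.0% → the annual plan
Affiliate: the annual plan 34/59 = 57.6%, the monthly plan 24/52 = 46.2% → the annual plan
Paid: the annual plan 6/9 = 66.7%, the monthly plan 86/147 = 58.5% → the annual plan
Overall: the annual plan 91/221 = 41.2%, the monthly plan 111/204 = 54.4% → the monthly plan
The annual plan wins each signup group but the monthly plan wins overall — the comparison reverses. The annual plan's customers skew toward referral, which has a lower base rate.

Yes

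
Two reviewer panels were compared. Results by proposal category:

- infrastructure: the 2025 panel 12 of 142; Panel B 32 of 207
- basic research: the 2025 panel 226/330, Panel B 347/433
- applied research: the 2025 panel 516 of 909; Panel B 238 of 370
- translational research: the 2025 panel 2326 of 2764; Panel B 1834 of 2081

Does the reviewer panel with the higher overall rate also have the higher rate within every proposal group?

Infrastructure: the 2025 panel 12/142 = 8.5%, Panel B 32/207 = 15.5% → Panel B
Basic research: the 2025 panel 226/330 = 68.5%, Panel B 347/433 = 80.1% → Panel B
Applied research: the 2025 panel 516/909 = 56.8%, Panel B 238/370 = 64.3% → Panel B
Translational research: the 2025 panel 2326/2764 = 84.2%, Panel B 1834/2081 = 88.1% → Panel B
Overall: the 2025 panel 3080/4145 = 74.3%, Panel B 2451/3091 = 79.3% → Panel B
Panel B wins overall and in every proposal group — no reversal.

Yes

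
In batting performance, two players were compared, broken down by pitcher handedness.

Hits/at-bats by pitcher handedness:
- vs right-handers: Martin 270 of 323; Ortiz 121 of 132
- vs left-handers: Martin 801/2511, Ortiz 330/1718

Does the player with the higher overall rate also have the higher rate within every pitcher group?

Vs right-handers: Martin 270/323 = 83.6%, Ortiz 121/132 = 91.7% → Ortiz
Vs left-handers: Martin 801/2511 = 31.9%, Ortiz 330/1718 = 19.2% → Martin
Overall: Martin 1071/2834 = 37.8%, Ortiz 451/1850 = 24.4% → Martin
Neither sweeps: Martin wins 1 of 2 groups, Ortiz wins 1. Martin wins overall but not every group — no Simpson reversal.

No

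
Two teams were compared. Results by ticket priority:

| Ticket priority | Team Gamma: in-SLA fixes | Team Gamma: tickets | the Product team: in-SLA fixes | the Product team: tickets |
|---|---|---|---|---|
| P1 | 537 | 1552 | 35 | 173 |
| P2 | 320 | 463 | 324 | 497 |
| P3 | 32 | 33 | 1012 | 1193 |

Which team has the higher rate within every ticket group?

Team Gamma

P1: Team Gamma 537/1552 = 34.6%, the Product team 35/173 = 20.2% → Team Gamma
P2: Team Gamma 320/463 = 69.1%, the Product team 324/497 = 65.2% → Team Gamma
P3: Team Gamma 32/33 = 97.0%, the Product team 1012/1193 = 84.8% → Team Gamma
Team Gamma has the higher rate in all 3 groups.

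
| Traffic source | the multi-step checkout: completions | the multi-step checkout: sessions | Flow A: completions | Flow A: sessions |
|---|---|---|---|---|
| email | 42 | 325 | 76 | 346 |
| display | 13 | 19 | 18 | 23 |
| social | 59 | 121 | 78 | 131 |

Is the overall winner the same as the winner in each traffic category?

Yes

Email: the multi-step checkout 42/325 = 12.9%, Flow A 76/346 = 22.0% → Flow A
Display: the multi-step checkout 13/19 = 68.4%, Flow A 18/23 = 78.3% → Flow A
Social: the multi-step checkout 59/121 = 48.8%, Flow A 78/131 = 59.5% → Flow A
Overall: the multi-step checkout 114/465 = 24.5%, Flow A 172/500 = 34.4% → Flow A
Flow A wins overall and in every traffic group — no reversal.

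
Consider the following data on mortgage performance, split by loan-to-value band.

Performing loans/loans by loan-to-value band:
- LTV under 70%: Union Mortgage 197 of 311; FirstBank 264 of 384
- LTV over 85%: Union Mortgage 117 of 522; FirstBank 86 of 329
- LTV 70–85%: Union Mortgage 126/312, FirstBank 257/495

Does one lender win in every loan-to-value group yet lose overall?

LTV under 70%: Union Mortgage 197/311 = 63.3%, FirstBank 264/384 = 68.8% → FirstBank
LTV over 85%: Union Mortgage 117/522 = 22.4%, FirstBank 86/329 = 26.1% → FirstBank
LTV 70–85%: Union Mortgage 126/312 = 40.4%, FirstBank 257/495 = 51.9% → FirstBank
Overall: Union Mortgage 440/1145 = 38.4%, FirstBank 607/1208 = 50.2% → FirstBank
FirstBank wins overall and in every loan-to-value group — no reversal.

No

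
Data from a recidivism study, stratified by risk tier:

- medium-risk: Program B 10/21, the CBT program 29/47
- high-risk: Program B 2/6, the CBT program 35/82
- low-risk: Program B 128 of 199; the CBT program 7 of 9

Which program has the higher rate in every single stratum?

Medium-risk: Program B 10/21 = 47.6%, the CBT program 29/47 = 61.7% → the CBT program
High-risk: Program B 2/6 = 33.3%, the CBT program 35/82 = 42.7% → the CBT program
Low-risk: Program B 128/199 = 64.3%, the CBT program 7/9 = 77.8% → the CBT program
The CBT program has the higher rate in all 3 groups.

the CBT program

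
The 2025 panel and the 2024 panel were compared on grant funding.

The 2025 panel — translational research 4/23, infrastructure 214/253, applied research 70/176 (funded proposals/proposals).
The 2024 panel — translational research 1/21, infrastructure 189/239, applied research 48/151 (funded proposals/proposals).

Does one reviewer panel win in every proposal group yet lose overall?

No

Translational research: the 2025 panel 4/23 = 17.4%, the 2024 panel 1/21 = 4.8% → the 2025 panel
Infrastructure: the 2025 panel 214/253 = 84.6%, the 2024 panel 189/239 = 79.1% → the 2025 panel
Applied research: the 2025 panel 70/176 = 39.8%, the 2024 panel 48/151 = 31.8% → the 2025 panel
Overall: the 2025 panel 288/452 = 63.7%, the 2024 panel 238/411 = 57.9% → the 2025 panel
The 2025 panel wins overall and in every proposal group — no reversal.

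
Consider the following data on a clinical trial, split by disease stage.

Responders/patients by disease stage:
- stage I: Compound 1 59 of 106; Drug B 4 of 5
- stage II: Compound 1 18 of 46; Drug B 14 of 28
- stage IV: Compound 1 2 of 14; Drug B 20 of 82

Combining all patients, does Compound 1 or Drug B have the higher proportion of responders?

Stage I: Compound 1 59/106 = 55.7%, Drug B 4/5 = 80.0% → Drug B
Stage II: Compound 1 18/46 = 39.1%, Drug B 14/28 = 50.0% → Drug B
Stage IV: Compound 1 2/14 = 14.3%, Drug B 20/82 = 24.4% → Drug B
Overall: Compound 1 79/166 = 47.6%, Drug B 38/115 = 33.0% → Compound 1
(Drug B wins every disease group but Compound 1 wins overall — Drug B's patients skew toward the low-rate stage IV group.)

Compound 1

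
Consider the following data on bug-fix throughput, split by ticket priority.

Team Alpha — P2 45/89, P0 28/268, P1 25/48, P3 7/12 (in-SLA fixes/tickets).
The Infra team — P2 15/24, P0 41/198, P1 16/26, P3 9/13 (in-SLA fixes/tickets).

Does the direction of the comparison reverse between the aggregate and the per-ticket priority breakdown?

No

P2: Team Alpha 45/89 = 50.6%, the Infra team 15/24 = 62.5% → the Infra team
P0: Team Alpha 28/268 = 10.4%, the Infra team 41/198 = 20.7% → the Infra team
P1: Team Alpha 25/48 = 52.1%, the Infra team 16/26 = 61.5% → the Infra team
P3: Team Alpha 7/12 = 58.3%, the Infra team 9/13 = 69.2% → the Infra team
Overall: Team Alpha 105/417 = 25.2%, the Infra team 81/261 = 31.0% → the Infra team
The Infra team wins overall and in every ticket group — no reversal.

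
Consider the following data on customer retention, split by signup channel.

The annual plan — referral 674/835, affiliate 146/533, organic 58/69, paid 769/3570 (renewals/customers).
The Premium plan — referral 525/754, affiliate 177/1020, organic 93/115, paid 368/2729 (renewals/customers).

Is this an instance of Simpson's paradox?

No

Referral: the annual plan 674/835 = 80.7%, the Premium plan 525/754 = 69.6% → the annual plan
Affiliate: the annual plan 146/533 = 27.4%, the Premium plan 177/1020 = 17.4% → the annual plan
Organic: the annual plan 58/69 = 84.1%, the Premium plan 93/115 = 80.9% → the annual plan
Paid: the annual plan 769/3570 = 21.5%, the Premium plan 368/2729 = 13.5% → the annual plan
Overall: the annual plan 1647/5007 = 32.9%, the Premium plan 1163/4618 = 25.2% → the annual plan
The annual plan wins overall and in every signup group — no reversal.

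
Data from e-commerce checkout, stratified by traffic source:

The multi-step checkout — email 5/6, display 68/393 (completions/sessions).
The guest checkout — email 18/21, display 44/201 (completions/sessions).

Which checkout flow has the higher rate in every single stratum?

Email: the multi-step checkout 5/6 = 83.3%, the guest checkout 18/21 = 85.7% → the guest checkout
Display: the multi-step checkout 68/393 = 17.3%, the guest checkout 44/201 = 21.9% → the guest checkout
The guest checkout has the higher rate in both groups.

the guest checkout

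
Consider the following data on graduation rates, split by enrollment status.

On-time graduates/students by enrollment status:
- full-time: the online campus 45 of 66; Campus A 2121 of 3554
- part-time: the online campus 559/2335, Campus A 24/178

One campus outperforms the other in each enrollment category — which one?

the online campus

Full-time: the online campus 45/66 = 68.2%, Campus A 2121/3554 = 59.7% → the online campus
Part-time: the online campus 559/2335 = 23.9%, Campus A 24/178 = 13.5% → the online campus
The online campus has the higher rate in both groups.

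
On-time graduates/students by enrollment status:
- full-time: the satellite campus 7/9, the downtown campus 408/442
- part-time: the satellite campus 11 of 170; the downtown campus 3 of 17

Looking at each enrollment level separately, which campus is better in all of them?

Full-time: the satellite campus 7/9 = 77.8%, the downtown campus 408/442 = 92.3% → the downtown campus
Part-time: the satellite campus 11/170 = 6.5%, the downtown campus 3/17 = 17.6% → the downtown campus
The downtown campus has the higher rate in both groups.

the downtown campus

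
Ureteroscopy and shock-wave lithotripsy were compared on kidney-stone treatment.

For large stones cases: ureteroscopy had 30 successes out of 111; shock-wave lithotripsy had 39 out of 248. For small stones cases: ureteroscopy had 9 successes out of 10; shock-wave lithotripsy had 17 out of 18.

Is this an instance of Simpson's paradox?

No

Large stones: ureteroscopy 30/111 = 27.0%, shock-wave lithotripsy 39/248 = 15.7% → ureteroscopy
Small stones: ureteroscopy 9/10 = 90.0%, shock-wave lithotripsy 17/18 = 94.4% → shock-wave lithotripsy
Overall: ureteroscopy 39/121 = 32.2%, shock-wave lithotripsy 56/266 = 21.1% → ureteroscopy
Neither sweeps: ureteroscopy wins 1 of 2 groups, shock-wave lithotripsy wins 1. Ureteroscopy wins overall but not every group — no Simpson reversal.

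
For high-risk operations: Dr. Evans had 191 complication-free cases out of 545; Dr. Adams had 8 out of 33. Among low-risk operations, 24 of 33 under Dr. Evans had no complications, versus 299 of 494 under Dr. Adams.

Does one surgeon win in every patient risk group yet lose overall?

Yes

High-risk: Dr. Evans 191/545 = 35.0%, Dr. Adams 8/33 = 24.2% → Dr. Evans
Low-risk: Dr. Evans 24/33 = 72.7%, Dr. Adams 299/494 = 60.5% → Dr. Evans
Overall: Dr. Evans 215/578 = 37.2%, Dr. Adams 307/527 = 58.3% → Dr. Adams
Dr. Evans wins each patient risk group but Dr. Adams wins overall — the comparison reverses. Dr. Evans's operations skew toward high-risk, which has a lower base rate.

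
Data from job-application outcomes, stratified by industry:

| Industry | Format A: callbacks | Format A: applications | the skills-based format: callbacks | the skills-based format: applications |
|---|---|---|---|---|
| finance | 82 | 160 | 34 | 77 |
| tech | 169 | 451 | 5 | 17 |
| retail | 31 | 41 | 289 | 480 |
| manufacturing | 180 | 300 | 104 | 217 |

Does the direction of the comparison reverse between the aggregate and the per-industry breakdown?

Yes

Finance: Format A 82/160 = 51.2%, the skills-based format 34/77 = 44.2% → Format A
Tech: Format A 169/451 = 37.5%, the skills-based format 5/17 = 29.4% → Format A
Retail: Format A 31/41 = 75.6%, the skills-based format 289/480 = 60.2% → Format A
Manufacturing: Format A 180/300 = 60.0%, the skills-based format 104/217 = 47.9% → Format A
Overall: Format A 462/952 = 48.5%, the skills-based format 432/791 = 54.6% → the skills-based format
Format A wins each industry group but the skills-based format wins overall — the comparison reverses. Format A's applications skew toward tech, which has a lower base rate.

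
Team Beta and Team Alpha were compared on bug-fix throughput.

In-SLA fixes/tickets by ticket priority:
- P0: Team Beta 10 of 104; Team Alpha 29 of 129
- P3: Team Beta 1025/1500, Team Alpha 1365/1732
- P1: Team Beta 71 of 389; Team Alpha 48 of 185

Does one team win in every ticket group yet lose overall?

P0: Team Beta 10/104 = 9.6%, Team Alpha 29/129 = 22.5% → Team Alpha
P3: Team Beta 1025/1500 = 68.3%, Team Alpha 1365/1732 = 78.8% → Team Alpha
P1: Team Beta 71/389 = 18.3%, Team Alpha 48/185 = 25.9% → Team Alpha
Overall: Team Beta 1106/1993 = 55.5%, Team Alpha 1442/2046 = 70.5% → Team Alpha
Team Alpha wins overall and in every ticket group — no reversal.

No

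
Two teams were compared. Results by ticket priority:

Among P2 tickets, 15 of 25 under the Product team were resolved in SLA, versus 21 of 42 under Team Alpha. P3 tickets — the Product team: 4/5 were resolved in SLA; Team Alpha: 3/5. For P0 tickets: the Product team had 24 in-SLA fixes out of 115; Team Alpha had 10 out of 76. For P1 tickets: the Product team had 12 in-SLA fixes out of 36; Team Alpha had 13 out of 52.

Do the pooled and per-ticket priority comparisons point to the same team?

Yes

P2: the Product team 15/25 = 60.0%, Team Alpha 21/42 = 50.0% → the Product team
P3: the Product team 4/5 = 80.0%, Team Alpha 3/5 = 60.0% → the Product team
P0: the Product team 24/115 = 20.9%, Team Alpha 10/76 = 13.2% → the Product team
P1: the Product team 12/36 = 33.3%, Team Alpha 13/52 = 25.0% → the Product team
Overall: the Product team 55/181 = 30.4%, Team Alpha 47/175 = 26.9% → the Product team
The Product team wins overall and in every ticket group — no reversal.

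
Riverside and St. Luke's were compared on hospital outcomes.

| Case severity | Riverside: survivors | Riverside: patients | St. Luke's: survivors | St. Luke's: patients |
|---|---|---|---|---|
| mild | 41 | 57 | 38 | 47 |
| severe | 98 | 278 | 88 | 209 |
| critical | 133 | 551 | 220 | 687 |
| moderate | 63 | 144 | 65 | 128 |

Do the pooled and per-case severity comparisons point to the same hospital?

Yes

Mild: Riverside 41/57 = 71.9%, St. Luke's 38/47 = 80.9% → St. Luke's
Severe: Riverside 98/278 = 35.3%, St. Luke's 88/209 = 42.1% → St. Luke's
Critical: Riverside 133/551 = 24.1%, St. Luke's 220/687 = 32.0% → St. Luke's
Moderate: Riverside 63/144 = 43.8%, St. Luke's 65/128 = 50.8% → St. Luke's
Overall: Riverside 335/1030 = 32.5%, St. Luke's 411/1071 = 38.4% → St. Luke's
St. Luke's wins overall and in every case group — no reversal.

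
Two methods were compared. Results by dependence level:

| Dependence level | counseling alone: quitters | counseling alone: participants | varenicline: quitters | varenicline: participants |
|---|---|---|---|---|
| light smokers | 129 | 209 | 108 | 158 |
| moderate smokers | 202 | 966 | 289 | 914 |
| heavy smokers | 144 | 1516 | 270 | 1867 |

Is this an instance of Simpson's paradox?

Light smokers: counseling alone 129/209 = 61.7%, varenicline 108/158 = 68.4% → varenicline
Moderate smokers: counseling alone 202/966 = 20.9%, varenicline 289/914 = 31.6% → varenicline
Heavy smokers: counseling alone 144/1516 = 9.5%, varenicline 270/1867 = 14.5% → varenicline
Overall: counseling alone 475/2691 = 17.7%, varenicline 667/2939 = 22.7% → varenicline
Varenicline wins overall and in every dependence group — no reversal.

No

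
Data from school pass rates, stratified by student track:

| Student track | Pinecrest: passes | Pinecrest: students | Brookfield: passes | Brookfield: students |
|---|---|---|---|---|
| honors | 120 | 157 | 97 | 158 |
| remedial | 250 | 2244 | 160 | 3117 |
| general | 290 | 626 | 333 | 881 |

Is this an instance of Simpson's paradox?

Honors: Pinecrest 120/157 = 76.4%, Brookfield 97/158 = 61.4% → Pinecrest
Remedial: Pinecrest 250/2244 = 11.1%, Brookfield 160/3117 = 5.1% → Pinecrest
General: Pinecrest 290/626 = 46.3%, Brookfield 333/881 = 37.8% → Pinecrest
Overall: Pinecrest 660/3027 = 21.8%, Brookfield 590/4156 = 14.2% → Pinecrest
Pinecrest wins overall and in every student group — no reversal.

No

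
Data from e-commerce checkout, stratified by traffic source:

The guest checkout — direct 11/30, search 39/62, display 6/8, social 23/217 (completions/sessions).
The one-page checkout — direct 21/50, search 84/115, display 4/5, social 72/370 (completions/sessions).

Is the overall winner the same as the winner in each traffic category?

Direct: the guest checkout 11/30 = 36.7%, the one-page checkout 21/50 = 42.0% → the one-page checkout
Search: the guest checkout 39/62 = 62.9%, the one-page checkout 84/115 = 73.0% → the one-page checkout
Display: the guest checkout 6/8 = 75.0%, the one-page checkout 4/5 = 80.0% → the one-page checkout
Social: the guest checkout 23/217 = 10.6%, the one-page checkout 72/370 = 19.5% → the one-page checkout
Overall: the guest checkout 79/317 = 24.9%, the one-page checkout 181/540 = 33.5% → the one-page checkout
The one-page checkout wins overall and in every traffic group — no reversal.

Yes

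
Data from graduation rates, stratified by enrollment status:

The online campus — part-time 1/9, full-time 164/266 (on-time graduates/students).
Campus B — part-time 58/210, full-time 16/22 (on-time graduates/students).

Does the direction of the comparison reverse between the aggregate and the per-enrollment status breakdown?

Part-time: the online campus 1/9 = 11.1%, Campus B 58/210 = 27.6% → Campus B
Full-time: the online campus 164/266 = 61.7%, Campus B 16/22 = 72.7% → Campus B
Overall: the online campus 165/275 = 60.0%, Campus B 74/232 = 31.9% → the online campus
Campus B wins each enrollment group but the online campus wins overall — the comparison reverses. Campus B's students skew toward part-time, which has a lower base rate.

Yes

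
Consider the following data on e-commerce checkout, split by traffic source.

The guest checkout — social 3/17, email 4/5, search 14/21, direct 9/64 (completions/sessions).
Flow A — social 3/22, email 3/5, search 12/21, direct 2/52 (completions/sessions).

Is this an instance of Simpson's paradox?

Social: the guest checkout 3/17 = 17.6%, Flow A 3/22 = 13.6% → the guest checkout
Email: the guest checkout 4/5 = 80.0%, Flow A 3/5 = 60.0% → the guest checkout
Search: the guest checkout 14/21 = 66.7%, Flow A 12/21 = 57.1% → the guest checkout
Direct: the guest checkout 9/64 = 14.1%, Flow A 2/52 = 3.8% → the guest checkout
Overall: the guest checkout 30/107 = 28.0%, Flow A 20/100 = 20.0% → the guest checkout
The guest checkout wins overall and in every traffic group — no reversal.

No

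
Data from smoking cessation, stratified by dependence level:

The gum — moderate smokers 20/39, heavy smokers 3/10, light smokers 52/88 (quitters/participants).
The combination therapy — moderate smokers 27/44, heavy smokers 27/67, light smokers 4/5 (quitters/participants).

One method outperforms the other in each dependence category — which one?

Moderate smokers: the gum 20/39 = 51.3%, the combination therapy 27/44 = 61.4% → the combination therapy
Heavy smokers: the gum 3/10 = 30.0%, the combination therapy 27/67 = 40.3% → the combination therapy
Light smokers: the gum 52/88 = 59.1%, the combination therapy 4/5 = 80.0% → the combination therapy
The combination therapy has the higher rate in all 3 groups.

the combination therapy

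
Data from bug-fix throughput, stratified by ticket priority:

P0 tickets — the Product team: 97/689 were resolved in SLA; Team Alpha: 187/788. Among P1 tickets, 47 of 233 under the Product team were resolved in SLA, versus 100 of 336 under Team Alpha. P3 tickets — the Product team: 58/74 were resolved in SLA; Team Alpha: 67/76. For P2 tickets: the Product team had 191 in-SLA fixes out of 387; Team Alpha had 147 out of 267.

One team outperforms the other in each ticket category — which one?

P0: the Product team 97/689 = 14.1%, Team Alpha 187/788 = 23.7% → Team Alpha
P1: the Product team 47/233 = 20.2%, Team Alpha 100/336 = 29.8% → Team Alpha
P3: the Product team 58/74 = 78.4%, Team Alpha 67/76 = 88.2% → Team Alpha
P2: the Product team 191/387 = 49.4%, Team Alpha 147/267 = 55.1% → Team Alpha
Team Alpha has the higher rate in all 4 groups.

Team Alpha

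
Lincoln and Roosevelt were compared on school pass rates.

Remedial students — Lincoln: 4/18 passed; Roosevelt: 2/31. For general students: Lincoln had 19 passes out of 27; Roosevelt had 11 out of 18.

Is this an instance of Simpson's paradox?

Remedial: Lincoln 4/18 = 22.2%, Roosevelt 2/31 = 6.5% → Lincoln
General: Lincoln 19/27 = 70.4%, Roosevelt 11/18 = 61.1% → Lincoln
Overall: Lincoln 23/45 = 51.1%, Roosevelt 13/49 = 26.5% → Lincoln
Lincoln wins overall and in every student group — no reversal.

No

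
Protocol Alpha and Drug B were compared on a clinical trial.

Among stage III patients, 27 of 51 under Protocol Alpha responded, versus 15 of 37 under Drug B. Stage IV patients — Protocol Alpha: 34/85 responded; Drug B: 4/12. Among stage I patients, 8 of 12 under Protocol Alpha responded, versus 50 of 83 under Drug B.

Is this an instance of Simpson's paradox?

Stage III: Protocol Alpha 27/51 = 52.9%, Drug B 15/37 = 40.5% → Protocol Alpha
Stage IV: Protocol Alpha 34/85 = 40.0%, Drug B 4/12 = 33.3% → Protocol Alpha
Stage I: Protocol Alpha 8/12 = 66.7%, Drug B 50/83 = 60.2% → Protocol Alpha
Overall: Protocol Alpha 69/148 = 46.6%, Drug B 69/132 = 52.3% → Drug B
Protocol Alpha wins each disease group but Drug B wins overall — the comparison reverses. Protocol Alpha's patients skew toward stage IV, which has a lower base rate.

Yes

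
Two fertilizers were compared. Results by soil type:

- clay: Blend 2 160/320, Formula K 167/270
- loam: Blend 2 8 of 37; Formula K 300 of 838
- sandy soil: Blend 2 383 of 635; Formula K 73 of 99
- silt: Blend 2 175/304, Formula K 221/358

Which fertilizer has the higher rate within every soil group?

Formula K

Clay: Blend 2 160/320 = 50.0%, Formula K 167/270 = 61.9% → Formula K
Loam: Blend 2 8/37 = 21.6%, Formula K 300/838 = 35.8% → Formula K
Sandy soil: Blend 2 383/635 = 60.3%, Formula K 73/99 = 73.7% → Formula K
Silt: Blend 2 175/304 = 57.6%, Formula K 221/358 = 61.7% → Formula K
Formula K has the higher rate in all 4 groups.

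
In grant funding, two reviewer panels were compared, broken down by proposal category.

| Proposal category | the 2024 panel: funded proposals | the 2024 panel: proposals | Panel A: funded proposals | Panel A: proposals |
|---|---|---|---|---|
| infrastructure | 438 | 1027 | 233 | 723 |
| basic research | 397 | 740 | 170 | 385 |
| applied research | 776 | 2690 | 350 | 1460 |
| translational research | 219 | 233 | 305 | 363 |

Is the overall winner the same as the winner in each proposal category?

Infrastructure: the 2024 panel 438/1027 = 42.6%, Panel A 233/723 = 32.2% → the 2024 panel
Basic research: the 2024 panel 397/740 = 53.6%, Panel A 170/385 = 44.2% → the 2024 panel
Applied research: the 2024 panel 776/2690 = 28.8%, Panel A 350/1460 = 24.0% → the 2024 panel
Translational research: the 2024 panel 219/233 = 94.0%, Panel A 305/363 = 84.0% → the 2024 panel
Overall: the 2024 panel 1830/4690 = 39.0%, Panel A 1058/2931 = 36.1% → the 2024 panel
The 2024 panel wins overall and in every proposal group — no reversal.

Yes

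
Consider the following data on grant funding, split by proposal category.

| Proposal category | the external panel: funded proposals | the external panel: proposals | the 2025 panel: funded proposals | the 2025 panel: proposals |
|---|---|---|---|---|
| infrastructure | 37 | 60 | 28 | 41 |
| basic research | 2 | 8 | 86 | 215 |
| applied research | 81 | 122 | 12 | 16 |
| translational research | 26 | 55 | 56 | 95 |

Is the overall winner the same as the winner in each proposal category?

No

Infrastructure: the external panel 37/60 = 61.7%, the 2025 panel 28/41 = 68.3% → the 2025 panel
Basic research: the external panel 2/8 = 25.0%, the 2025 panel 86/215 = 40.0% → the 2025 panel
Applied research: the external panel 81/122 = 66.4%, the 2025 panel 12/16 = 75.0% → the 2025 panel
Translational research: the external panel 26/55 = 47.3%, the 2025 panel 56/95 = 58.9% → the 2025 panel
Overall: the external panel 146/245 = 59.6%, the 2025 panel 182/367 = 49.6% → the external panel
The 2025 panel wins each proposal group but the external panel wins overall — the comparison reverses. The 2025 panel's proposals skew toward basic research, which has a lower base rate.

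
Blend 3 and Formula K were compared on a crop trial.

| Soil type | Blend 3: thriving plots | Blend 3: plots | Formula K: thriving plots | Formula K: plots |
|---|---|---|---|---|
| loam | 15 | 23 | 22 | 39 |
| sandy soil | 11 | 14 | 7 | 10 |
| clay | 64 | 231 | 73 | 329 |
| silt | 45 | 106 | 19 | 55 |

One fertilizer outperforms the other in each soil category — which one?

Loam: Blend 3 15/23 = 65.2%, Formula K 22/39 = 56.4% → Blend 3
Sandy soil: Blend 3 11/14 = 78.6%, Formula K 7/10 = 70.0% → Blend 3
Clay: Blend 3 64/231 = 27.7%, Formula K 73/329 = 22.2% → Blend 3
Silt: Blend 3 45/106 = 42.5%, Formula K 19/55 = 34.5% → Blend 3
Blend 3 has the higher rate in all 4 groups.

Blend 3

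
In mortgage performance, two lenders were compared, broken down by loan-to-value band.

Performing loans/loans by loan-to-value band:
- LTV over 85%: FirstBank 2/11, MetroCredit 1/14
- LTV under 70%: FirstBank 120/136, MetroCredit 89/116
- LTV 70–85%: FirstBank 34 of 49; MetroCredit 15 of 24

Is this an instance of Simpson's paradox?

No

LTV over 85%: FirstBank 2/11 = 18.2%, MetroCredit 1/14 = 7.1% → FirstBank
LTV under 70%: FirstBank 120/136 = 88.2%, MetroCredit 89/116 = 76.7% → FirstBank
LTV 70–85%: FirstBank 34/49 = 69.4%, MetroCredit 15/24 = 62.5% → FirstBank
Overall: FirstBank 156/196 = 79.6%, MetroCredit 105/154 = 68.2% → FirstBank
FirstBank wins overall and in every loan-to-value group — no reversal.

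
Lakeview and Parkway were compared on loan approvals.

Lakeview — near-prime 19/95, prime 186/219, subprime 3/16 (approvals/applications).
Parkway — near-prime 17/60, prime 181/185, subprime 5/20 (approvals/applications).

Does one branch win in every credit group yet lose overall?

Near-prime: Lakeview 19/95 = 20.0%, Parkway 17/60 = 28.3% → Parkway
Prime: Lakeview 186/219 = 84.9%, Parkway 181/185 = 97.8% → Parkway
Subprime: Lakeview 3/16 = 18.8%, Parkway 5/20 = 25.0% → Parkway
Overall: Lakeview 208/330 = 63.0%, Parkway 203/265 = 76.6% → Parkway
Parkway wins overall and in every credit group — no reversal.

No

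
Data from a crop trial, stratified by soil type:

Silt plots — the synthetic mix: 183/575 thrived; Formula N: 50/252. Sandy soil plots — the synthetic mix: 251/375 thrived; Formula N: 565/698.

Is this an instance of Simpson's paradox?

No

Silt: the synthetic mix 183/575 = 31.8%, Formula N 50/252 = 19.8% → the synthetic mix
Sandy soil: the synthetic mix 251/375 = 66.9%, Formula N 565/698 = 80.9% → Formula N
Overall: the synthetic mix 434/950 = 45.7%, Formula N 615/950 = 64.7% → Formula N
Neither sweeps: the synthetic mix wins 1 of 2 groups, Formula N wins 1. Formula N wins overall but not every group — no Simpson reversal.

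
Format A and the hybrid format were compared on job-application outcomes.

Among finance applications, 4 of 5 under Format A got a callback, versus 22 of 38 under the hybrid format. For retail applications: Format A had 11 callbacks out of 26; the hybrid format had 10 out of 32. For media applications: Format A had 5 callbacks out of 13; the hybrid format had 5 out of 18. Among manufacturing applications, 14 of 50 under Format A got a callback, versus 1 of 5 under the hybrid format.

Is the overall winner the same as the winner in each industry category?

No

Finance: Format A 4/5 = 80.0%, the hybrid format 22/38 = 57.9% → Format A
Retail: Format A 11/26 = 42.3%, the hybrid format 10/32 = 31.2% → Format A
Media: Format A 5/13 = 38.5%, the hybrid format 5/18 = 27.8% → Format A
Manufacturing: Format A 14/50 = 28.0%, the hybrid format 1/5 = 20.0% → Format A
Overall: Format A 34/94 = 36.2%, the hybrid format 38/93 = 40.9% → the hybrid format
Format A wins each industry group but the hybrid format wins overall — the comparison reverses. Format A's applications skew toward manufacturing, which has a lower base rate.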